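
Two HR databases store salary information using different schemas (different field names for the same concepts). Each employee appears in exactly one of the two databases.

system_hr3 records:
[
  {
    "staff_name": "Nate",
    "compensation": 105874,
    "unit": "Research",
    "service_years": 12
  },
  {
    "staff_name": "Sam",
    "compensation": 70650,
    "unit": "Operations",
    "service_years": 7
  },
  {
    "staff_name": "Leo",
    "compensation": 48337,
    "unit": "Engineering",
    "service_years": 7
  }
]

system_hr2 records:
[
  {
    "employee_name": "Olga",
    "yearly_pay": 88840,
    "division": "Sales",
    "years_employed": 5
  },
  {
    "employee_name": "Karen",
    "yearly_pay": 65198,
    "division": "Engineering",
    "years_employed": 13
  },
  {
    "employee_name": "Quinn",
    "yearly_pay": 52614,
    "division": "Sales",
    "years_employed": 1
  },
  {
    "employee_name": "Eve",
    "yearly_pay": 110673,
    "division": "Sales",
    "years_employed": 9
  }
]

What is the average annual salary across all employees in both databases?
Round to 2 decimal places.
77455.14

Schema mapping: "compensation" (system_hr3) = "yearly_pay" (system_hr2) = annual salary

All salaries: [105874, 70650, 48337, 88840, 65198, 52614, 110673]
Sum: 542186
Count: 7
Average: 542186 / 7 = 77455.14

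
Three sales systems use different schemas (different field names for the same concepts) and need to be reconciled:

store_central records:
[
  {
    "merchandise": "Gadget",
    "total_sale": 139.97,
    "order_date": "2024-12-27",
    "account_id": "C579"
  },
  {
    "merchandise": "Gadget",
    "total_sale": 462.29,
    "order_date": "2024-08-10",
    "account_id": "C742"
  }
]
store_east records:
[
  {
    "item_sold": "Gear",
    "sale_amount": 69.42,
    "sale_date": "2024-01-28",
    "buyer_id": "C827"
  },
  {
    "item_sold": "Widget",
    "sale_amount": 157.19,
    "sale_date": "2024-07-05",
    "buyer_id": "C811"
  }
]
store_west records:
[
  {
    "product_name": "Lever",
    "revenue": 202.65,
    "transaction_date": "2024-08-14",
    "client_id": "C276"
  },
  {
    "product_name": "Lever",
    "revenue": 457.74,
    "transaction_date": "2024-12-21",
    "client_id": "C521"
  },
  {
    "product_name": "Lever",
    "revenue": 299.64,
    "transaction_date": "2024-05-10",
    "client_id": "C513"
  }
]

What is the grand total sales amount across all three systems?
1788.9

Schema reconciliation - all amount fields map to sale amount:

store_central (total_sale): 602.26
store_east (sale_amount): 226.61
store_west (revenue): 960.03

Grand total: 1788.9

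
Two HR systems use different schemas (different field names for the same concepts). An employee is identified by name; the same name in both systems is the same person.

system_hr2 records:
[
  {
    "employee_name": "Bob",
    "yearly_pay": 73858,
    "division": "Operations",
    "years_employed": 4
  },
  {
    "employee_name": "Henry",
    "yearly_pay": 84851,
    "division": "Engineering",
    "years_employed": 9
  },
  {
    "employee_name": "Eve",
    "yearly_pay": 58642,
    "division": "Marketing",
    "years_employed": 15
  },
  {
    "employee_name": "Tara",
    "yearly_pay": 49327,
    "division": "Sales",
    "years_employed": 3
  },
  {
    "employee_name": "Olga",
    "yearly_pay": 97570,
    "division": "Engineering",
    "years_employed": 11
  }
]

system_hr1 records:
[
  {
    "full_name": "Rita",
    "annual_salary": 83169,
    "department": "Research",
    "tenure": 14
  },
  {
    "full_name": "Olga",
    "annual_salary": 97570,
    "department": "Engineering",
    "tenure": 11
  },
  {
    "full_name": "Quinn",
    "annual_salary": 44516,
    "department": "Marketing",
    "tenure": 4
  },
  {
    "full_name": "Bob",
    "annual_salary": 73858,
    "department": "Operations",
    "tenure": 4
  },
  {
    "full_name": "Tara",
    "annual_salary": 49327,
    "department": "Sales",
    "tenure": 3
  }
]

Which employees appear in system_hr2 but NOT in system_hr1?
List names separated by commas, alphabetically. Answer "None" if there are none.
Eve, Henry

Schema mapping: "employee_name" (system_hr2) = "full_name" (system_hr1) = employee name

Names in system_hr2: ['Bob', 'Eve', 'Henry', 'Olga', 'Tara']
Names in system_hr1: ['Bob', 'Olga', 'Quinn', 'Rita', 'Tara']

In system_hr2 but not system_hr1: ['Eve', 'Henry']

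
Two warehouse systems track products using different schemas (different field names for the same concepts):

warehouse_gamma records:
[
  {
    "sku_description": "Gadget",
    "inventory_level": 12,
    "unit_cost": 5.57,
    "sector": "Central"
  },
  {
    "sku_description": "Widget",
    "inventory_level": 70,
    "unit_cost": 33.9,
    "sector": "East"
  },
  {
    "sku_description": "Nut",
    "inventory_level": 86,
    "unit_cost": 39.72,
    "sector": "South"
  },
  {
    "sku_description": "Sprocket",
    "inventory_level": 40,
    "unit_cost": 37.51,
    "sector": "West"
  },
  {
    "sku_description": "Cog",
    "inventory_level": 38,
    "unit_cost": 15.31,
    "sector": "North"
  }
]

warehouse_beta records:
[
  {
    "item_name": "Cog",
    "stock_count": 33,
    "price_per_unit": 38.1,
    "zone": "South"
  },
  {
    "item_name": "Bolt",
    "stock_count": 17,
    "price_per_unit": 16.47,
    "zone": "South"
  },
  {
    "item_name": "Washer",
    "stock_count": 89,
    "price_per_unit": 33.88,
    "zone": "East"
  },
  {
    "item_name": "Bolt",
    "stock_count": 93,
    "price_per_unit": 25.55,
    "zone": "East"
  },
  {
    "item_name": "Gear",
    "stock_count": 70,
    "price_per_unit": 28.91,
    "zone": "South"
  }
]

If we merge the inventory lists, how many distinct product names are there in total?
8

Schema mapping: "sku_description" (warehouse_gamma) = "item_name" (warehouse_beta) = product name

Products in warehouse_gamma: ['Cog', 'Gadget', 'Nut', 'Sprocket', 'Widget']
Products in warehouse_beta: ['Bolt', 'Cog', 'Gear', 'Washer']

Union (unique products): ['Bolt', 'Cog', 'Gadget', 'Gear', 'Nut', 'Sprocket', 'Washer', 'Widget']
Count: 8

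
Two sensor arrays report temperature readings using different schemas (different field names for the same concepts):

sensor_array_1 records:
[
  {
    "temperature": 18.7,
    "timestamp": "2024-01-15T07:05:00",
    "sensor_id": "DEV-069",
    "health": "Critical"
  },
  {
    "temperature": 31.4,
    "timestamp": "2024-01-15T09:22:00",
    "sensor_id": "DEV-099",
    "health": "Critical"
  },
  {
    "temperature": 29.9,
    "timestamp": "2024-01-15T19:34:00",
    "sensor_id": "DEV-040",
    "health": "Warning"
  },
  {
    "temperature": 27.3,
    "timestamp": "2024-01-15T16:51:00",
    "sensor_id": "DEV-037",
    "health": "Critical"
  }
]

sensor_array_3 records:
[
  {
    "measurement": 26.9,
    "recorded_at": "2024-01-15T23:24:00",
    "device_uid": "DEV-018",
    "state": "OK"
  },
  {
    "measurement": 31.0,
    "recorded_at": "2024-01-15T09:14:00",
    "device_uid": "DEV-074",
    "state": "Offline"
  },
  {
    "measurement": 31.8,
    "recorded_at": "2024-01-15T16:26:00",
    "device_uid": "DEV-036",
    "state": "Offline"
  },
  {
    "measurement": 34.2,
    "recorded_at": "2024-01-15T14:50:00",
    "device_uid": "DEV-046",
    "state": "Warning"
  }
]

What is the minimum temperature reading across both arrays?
18.7

Schema mapping: "temperature" (sensor_array_1) = "measurement" (sensor_array_3) = temperature reading

Minimum in sensor_array_1: 18.7
Minimum in sensor_array_3: 26.9

Overall minimum: min(18.7, 26.9) = 18.7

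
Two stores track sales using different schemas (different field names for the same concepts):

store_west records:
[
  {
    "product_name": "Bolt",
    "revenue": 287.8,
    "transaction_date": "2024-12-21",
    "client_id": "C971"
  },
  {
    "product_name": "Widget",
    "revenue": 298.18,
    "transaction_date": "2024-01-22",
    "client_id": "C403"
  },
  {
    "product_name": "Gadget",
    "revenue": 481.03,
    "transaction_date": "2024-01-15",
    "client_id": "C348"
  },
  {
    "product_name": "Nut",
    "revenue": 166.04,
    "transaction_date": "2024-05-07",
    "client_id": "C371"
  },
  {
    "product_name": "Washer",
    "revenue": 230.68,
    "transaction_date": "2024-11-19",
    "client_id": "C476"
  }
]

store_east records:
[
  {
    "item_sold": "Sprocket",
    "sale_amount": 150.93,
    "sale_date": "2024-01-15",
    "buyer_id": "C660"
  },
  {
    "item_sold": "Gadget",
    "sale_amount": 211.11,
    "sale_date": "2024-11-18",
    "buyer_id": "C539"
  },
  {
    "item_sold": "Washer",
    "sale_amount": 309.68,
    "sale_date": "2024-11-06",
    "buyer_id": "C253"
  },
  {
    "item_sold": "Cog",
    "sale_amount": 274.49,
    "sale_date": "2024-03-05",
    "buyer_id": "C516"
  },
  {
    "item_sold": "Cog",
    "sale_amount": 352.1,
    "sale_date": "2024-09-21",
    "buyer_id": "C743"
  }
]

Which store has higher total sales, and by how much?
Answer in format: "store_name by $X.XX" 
store_west by $165.42

Schema mapping: "revenue" (store_west) = "sale_amount" (store_east) = sale amount

Total for store_west: 1463.73
Total for store_east: 1298.31

Difference: |1463.73 - 1298.31| = 165.42
store_west has higher sales by $165.42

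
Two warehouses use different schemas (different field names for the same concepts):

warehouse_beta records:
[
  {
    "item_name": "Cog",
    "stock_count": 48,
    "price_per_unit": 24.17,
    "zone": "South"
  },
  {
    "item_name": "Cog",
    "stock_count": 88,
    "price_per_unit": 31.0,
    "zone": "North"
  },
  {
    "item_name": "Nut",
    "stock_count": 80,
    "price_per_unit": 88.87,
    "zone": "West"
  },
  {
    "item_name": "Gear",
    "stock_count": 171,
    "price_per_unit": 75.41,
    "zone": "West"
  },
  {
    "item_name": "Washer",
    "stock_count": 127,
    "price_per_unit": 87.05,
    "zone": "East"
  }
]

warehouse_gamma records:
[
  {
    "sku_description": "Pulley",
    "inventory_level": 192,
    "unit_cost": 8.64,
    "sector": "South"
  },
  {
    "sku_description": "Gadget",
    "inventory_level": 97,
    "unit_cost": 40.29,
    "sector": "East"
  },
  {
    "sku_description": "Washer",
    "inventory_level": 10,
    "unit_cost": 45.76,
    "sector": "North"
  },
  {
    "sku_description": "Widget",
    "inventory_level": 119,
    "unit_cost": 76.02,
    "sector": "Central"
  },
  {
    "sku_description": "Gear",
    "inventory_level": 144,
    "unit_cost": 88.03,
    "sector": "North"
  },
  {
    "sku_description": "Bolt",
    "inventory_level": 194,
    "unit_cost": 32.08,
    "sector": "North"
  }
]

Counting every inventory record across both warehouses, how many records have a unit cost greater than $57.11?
5

Schema mapping: "price_per_unit" (warehouse_beta) = "unit_cost" (warehouse_gamma) = unit cost

Records > $57.11 in warehouse_beta: 3
Records > $57.11 in warehouse_gamma: 2

Total count: 3 + 2 = 5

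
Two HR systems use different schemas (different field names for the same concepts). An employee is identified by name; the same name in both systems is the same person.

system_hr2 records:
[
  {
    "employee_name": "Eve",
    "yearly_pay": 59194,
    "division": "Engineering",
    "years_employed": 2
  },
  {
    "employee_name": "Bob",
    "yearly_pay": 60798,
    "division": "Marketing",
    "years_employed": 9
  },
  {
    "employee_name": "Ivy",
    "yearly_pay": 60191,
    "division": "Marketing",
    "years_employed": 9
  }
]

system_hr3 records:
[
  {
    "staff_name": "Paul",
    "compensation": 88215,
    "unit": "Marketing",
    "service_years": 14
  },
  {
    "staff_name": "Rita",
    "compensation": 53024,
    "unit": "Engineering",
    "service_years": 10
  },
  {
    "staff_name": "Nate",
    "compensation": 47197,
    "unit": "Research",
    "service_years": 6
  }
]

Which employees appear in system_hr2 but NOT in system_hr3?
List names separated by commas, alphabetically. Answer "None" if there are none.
Bob, Eve, Ivy

Schema mapping: "employee_name" (system_hr2) = "staff_name" (system_hr3) = employee name

Names in system_hr2: ['Bob', 'Eve', 'Ivy']
Names in system_hr3: ['Nate', 'Paul', 'Rita']

In system_hr2 but not system_hr3: ['Bob', 'Eve', 'Ivy']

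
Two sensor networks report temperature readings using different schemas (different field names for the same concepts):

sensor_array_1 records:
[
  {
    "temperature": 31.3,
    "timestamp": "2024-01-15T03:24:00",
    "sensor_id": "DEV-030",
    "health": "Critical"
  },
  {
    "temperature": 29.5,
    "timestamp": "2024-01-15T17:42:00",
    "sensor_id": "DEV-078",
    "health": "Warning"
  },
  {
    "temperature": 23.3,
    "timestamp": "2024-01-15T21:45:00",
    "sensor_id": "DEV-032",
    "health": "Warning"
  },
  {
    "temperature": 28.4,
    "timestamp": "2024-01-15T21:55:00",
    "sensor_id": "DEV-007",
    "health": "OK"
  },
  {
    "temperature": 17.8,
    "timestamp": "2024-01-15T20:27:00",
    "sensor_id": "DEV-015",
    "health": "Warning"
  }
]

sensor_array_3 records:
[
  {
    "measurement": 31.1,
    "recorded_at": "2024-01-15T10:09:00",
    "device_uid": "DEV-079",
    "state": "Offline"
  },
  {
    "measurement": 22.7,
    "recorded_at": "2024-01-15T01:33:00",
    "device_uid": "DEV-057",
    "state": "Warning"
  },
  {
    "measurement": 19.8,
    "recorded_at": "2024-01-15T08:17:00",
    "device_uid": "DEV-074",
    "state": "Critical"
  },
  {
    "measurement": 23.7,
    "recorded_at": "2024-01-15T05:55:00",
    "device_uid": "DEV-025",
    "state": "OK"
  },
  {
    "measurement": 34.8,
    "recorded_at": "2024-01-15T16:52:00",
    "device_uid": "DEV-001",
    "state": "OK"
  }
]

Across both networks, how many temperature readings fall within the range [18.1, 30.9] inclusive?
6

Schema mapping: "temperature" (sensor_array_1) = "measurement" (sensor_array_3) = temperature

Readings in [18.1, 30.9] from sensor_array_1: 3
Readings in [18.1, 30.9] from sensor_array_3: 3

Total count: 3 + 3 = 6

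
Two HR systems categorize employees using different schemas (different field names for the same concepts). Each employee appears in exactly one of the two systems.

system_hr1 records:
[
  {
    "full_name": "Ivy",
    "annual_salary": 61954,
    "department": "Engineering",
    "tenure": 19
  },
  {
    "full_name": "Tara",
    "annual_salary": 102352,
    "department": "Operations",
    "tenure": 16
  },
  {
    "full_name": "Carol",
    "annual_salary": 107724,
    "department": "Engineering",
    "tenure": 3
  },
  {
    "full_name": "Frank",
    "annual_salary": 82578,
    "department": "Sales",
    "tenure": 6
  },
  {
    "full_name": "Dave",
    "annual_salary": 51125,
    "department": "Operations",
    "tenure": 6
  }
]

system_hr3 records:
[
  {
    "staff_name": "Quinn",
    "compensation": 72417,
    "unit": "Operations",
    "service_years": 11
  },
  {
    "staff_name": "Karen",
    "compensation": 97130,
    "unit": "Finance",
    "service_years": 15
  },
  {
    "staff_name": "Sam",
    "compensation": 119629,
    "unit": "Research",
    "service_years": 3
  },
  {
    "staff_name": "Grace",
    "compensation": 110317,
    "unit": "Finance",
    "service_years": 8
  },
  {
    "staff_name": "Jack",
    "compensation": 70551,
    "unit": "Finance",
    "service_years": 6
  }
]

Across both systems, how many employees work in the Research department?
1

Schema mapping: "department" (system_hr1) = "unit" (system_hr3) = department

Research employees in system_hr1: 0
Research employees in system_hr3: 1

Total in Research: 0 + 1 = 1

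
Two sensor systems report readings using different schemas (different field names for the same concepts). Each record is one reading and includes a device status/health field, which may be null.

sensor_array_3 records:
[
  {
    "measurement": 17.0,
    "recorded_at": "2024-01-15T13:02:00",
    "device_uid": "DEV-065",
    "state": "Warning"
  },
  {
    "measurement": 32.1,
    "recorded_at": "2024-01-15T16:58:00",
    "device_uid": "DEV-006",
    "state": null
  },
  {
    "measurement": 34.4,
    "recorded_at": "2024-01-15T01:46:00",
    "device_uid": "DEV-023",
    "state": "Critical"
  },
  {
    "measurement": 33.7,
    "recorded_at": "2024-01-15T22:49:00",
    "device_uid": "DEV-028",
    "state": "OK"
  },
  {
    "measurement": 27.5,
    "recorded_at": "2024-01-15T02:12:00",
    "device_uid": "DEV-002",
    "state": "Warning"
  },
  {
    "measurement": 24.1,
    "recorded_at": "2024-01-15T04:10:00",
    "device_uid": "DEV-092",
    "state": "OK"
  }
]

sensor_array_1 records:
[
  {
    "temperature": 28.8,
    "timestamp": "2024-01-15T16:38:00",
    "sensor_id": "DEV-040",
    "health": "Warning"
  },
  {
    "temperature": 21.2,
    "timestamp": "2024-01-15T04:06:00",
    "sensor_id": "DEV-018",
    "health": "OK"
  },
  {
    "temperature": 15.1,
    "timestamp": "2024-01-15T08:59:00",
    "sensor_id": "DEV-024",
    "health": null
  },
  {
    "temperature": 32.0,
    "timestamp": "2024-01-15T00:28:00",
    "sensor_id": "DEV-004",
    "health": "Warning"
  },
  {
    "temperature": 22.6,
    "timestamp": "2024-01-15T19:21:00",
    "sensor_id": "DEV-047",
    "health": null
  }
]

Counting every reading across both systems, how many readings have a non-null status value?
8

Schema mapping: "state" (sensor_array_3) = "health" (sensor_array_1) = status

Non-null in sensor_array_3: 5
Non-null in sensor_array_1: 3

Total non-null: 5 + 3 = 8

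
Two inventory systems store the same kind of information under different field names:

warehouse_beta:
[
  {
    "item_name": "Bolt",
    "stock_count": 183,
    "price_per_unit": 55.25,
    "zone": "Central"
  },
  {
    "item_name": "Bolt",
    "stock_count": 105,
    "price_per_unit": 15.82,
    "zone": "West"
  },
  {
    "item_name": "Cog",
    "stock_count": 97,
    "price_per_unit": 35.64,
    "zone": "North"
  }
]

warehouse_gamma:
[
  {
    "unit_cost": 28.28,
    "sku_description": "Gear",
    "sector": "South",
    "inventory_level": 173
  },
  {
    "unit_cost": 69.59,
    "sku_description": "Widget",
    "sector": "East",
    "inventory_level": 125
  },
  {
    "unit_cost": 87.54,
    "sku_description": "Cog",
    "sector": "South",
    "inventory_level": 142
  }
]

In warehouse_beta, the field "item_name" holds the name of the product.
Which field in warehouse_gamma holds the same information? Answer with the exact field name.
sku_description

In warehouse_beta, "item_name" holds the name of the product.
The fields in warehouse_gamma are: "unit_cost", "sku_description", "sector", "inventory_level".
"sku_description" is the match: the name refers to the same concept and its values are product-name strings (e.g. 'Cog', 'Gear').
The other fields ("unit_cost", "sector", "inventory_level") hold different kinds of data.

So "item_name" in warehouse_beta corresponds to "sku_description" in warehouse_gamma.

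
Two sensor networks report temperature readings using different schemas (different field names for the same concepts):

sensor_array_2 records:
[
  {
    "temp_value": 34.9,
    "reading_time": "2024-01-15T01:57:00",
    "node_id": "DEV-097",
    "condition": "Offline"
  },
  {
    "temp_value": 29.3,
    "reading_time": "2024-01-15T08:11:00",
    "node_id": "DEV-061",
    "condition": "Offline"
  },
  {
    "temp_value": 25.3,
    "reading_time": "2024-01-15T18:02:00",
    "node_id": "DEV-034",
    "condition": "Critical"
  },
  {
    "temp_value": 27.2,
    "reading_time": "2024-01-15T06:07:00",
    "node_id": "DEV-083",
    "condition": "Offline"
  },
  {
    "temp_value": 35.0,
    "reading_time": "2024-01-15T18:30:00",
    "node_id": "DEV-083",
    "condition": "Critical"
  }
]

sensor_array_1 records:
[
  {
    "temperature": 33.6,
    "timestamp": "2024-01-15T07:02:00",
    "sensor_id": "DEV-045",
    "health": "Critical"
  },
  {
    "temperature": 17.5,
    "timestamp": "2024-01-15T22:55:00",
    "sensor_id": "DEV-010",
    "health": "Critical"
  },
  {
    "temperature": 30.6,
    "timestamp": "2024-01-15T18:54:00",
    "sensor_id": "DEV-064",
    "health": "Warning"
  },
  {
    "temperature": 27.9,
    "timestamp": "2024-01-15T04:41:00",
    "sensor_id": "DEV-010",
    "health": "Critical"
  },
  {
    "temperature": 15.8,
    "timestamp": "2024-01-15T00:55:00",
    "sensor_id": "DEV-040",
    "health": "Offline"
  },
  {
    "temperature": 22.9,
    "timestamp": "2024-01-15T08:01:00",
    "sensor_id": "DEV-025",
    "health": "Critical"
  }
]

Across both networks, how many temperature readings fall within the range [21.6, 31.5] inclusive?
6

Schema mapping: "temp_value" (sensor_array_2) = "temperature" (sensor_array_1) = temperature

Readings in [21.6, 31.5] from sensor_array_2: 3
Readings in [21.6, 31.5] from sensor_array_1: 3

Total count: 3 + 3 = 6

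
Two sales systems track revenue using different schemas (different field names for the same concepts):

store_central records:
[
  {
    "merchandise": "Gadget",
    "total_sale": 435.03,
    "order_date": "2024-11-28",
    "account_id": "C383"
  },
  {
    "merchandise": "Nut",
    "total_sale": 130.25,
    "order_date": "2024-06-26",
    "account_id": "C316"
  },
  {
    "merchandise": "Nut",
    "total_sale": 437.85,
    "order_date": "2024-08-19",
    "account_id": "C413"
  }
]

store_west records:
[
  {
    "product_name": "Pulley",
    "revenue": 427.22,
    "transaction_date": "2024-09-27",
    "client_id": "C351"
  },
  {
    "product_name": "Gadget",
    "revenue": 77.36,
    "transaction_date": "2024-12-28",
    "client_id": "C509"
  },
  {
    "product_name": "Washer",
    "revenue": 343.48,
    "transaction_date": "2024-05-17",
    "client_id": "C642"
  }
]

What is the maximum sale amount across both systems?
437.85

Reconcile: "total_sale" (store_central) = "revenue" (store_west) = sale amount

Maximum in store_central: 437.85
Maximum in store_west: 427.22

Overall maximum: max(437.85, 427.22) = 437.85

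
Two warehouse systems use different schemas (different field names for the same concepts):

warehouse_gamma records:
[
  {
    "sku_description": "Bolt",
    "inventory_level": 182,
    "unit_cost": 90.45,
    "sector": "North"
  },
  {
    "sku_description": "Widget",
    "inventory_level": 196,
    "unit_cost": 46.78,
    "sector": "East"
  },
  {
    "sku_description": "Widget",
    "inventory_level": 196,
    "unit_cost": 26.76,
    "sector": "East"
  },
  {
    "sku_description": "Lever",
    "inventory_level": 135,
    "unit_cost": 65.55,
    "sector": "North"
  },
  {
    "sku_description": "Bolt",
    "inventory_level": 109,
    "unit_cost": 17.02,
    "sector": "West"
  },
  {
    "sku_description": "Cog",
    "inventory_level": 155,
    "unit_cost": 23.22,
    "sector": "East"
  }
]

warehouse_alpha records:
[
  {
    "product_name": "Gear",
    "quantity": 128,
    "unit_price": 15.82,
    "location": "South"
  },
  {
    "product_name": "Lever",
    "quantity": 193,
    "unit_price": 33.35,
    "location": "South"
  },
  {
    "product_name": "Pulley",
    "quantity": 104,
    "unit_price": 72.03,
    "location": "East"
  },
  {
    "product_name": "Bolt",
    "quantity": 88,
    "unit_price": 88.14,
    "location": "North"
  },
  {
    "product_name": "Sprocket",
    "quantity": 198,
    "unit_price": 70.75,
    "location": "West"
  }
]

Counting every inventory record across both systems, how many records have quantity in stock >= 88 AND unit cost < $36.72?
5

Schema mappings:
- "inventory_level" (warehouse_gamma) = "quantity" (warehouse_alpha) = quantity
- "unit_cost" (warehouse_gamma) = "unit_price" (warehouse_alpha) = unit cost

Records meeting both conditions in warehouse_gamma: 3
Records meeting both conditions in warehouse_alpha: 2

Total: 3 + 2 = 5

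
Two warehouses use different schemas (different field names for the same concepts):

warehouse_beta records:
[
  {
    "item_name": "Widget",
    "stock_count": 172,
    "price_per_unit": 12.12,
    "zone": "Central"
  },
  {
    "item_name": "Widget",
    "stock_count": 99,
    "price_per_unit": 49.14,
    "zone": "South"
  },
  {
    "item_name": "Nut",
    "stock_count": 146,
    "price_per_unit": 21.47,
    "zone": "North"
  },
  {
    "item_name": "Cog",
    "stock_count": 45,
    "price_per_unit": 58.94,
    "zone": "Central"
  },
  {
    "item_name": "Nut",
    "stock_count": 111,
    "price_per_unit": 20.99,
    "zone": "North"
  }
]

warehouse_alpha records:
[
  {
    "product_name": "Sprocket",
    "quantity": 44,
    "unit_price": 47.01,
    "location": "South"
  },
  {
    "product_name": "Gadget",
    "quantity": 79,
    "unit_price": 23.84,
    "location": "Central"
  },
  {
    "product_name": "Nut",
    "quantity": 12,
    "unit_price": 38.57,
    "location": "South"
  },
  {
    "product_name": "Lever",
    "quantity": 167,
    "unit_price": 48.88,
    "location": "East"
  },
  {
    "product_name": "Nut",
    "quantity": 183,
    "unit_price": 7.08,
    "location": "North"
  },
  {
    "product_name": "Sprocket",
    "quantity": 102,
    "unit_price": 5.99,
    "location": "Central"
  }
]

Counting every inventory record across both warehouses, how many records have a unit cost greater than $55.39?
1

Schema mapping: "price_per_unit" (warehouse_beta) = "unit_price" (warehouse_alpha) = unit cost

Records > $55.39 in warehouse_beta: 1
Records > $55.39 in warehouse_alpha: 0

Total count: 1 + 0 = 1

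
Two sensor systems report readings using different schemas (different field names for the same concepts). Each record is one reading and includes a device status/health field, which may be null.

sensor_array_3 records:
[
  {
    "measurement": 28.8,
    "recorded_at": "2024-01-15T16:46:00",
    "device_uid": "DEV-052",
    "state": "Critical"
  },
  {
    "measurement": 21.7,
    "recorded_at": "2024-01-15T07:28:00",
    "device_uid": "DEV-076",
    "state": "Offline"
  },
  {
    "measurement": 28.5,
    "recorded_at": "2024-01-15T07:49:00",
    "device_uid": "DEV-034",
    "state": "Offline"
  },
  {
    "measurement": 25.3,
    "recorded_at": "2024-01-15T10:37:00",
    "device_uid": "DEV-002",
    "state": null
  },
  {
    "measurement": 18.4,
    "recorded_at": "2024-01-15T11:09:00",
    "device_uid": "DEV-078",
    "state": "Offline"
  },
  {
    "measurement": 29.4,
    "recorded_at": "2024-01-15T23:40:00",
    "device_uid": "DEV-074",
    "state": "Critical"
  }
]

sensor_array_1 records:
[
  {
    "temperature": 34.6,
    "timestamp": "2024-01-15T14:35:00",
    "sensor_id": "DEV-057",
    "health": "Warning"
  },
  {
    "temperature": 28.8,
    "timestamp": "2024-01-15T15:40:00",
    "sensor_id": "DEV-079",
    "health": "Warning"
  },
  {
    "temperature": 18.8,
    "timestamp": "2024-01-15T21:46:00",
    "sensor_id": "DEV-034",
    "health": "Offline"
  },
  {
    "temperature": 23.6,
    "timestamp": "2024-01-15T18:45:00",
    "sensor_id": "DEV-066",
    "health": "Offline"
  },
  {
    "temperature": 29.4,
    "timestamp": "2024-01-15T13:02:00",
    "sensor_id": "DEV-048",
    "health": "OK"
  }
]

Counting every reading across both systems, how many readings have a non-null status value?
10

Schema mapping: "state" (sensor_array_3) = "health" (sensor_array_1) = status

Non-null in sensor_array_3: 5
Non-null in sensor_array_1: 5

Total non-null: 5 + 5 = 10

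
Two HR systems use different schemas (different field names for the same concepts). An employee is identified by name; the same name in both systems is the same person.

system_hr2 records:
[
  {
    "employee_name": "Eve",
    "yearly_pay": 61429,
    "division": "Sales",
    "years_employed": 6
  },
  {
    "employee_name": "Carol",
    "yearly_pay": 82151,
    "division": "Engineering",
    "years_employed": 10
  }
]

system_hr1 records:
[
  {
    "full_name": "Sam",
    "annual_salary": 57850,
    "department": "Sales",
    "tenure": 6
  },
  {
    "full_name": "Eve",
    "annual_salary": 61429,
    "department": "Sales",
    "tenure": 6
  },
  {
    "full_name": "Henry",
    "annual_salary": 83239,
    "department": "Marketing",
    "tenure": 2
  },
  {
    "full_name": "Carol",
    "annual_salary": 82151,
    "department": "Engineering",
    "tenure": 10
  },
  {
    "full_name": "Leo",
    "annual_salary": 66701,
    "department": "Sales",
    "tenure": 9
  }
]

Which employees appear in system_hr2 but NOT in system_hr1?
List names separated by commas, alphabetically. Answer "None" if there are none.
None

Schema mapping: "employee_name" (system_hr2) = "full_name" (system_hr1) = employee name

Names in system_hr2: ['Carol', 'Eve']
Names in system_hr1: ['Carol', 'Eve', 'Henry', 'Leo', 'Sam']

In system_hr2 but not system_hr1: None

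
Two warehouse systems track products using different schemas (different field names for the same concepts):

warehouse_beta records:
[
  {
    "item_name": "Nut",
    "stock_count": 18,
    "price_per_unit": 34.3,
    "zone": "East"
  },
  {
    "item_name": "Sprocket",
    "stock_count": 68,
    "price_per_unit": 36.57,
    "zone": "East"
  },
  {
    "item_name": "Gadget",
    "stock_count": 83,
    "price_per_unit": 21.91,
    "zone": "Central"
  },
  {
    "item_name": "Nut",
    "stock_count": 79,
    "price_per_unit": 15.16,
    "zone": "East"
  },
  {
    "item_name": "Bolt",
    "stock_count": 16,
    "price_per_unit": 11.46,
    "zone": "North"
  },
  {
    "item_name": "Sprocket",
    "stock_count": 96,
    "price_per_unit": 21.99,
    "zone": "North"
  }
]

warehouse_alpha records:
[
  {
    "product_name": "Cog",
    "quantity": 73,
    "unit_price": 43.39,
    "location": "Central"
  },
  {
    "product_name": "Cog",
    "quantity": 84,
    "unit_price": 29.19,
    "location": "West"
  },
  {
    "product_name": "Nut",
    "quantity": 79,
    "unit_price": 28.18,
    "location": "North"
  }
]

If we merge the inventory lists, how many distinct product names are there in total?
5

Schema mapping: "item_name" (warehouse_beta) = "product_name" (warehouse_alpha) = product name

Products in warehouse_beta: ['Bolt', 'Gadget', 'Nut', 'Sprocket']
Products in warehouse_alpha: ['Cog', 'Nut']

Union (unique products): ['Bolt', 'Cog', 'Gadget', 'Nut', 'Sprocket']
Count: 5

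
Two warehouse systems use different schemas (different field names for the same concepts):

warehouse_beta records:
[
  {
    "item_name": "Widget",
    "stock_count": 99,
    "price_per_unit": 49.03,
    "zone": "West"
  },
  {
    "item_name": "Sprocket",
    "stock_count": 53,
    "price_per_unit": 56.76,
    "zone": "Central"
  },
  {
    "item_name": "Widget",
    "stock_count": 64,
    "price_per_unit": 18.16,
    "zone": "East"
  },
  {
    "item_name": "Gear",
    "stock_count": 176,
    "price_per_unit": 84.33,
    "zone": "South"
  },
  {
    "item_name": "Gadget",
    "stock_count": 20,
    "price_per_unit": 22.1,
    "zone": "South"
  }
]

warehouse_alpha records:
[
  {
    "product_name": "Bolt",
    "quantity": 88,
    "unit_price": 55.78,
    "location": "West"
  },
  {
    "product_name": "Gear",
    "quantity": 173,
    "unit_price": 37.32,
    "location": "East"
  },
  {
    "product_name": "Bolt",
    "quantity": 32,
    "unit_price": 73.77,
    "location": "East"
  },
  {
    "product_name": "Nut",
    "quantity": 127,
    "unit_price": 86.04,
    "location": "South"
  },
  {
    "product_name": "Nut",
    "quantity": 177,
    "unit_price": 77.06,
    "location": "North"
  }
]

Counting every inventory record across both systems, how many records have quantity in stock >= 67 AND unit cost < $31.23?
0

Schema mappings:
- "stock_count" (warehouse_beta) = "quantity" (warehouse_alpha) = quantity
- "price_per_unit" (warehouse_beta) = "unit_price" (warehouse_alpha) = unit cost

Records meeting both conditions in warehouse_beta: 0
Records meeting both conditions in warehouse_alpha: 0

Total: 0 + 0 = 0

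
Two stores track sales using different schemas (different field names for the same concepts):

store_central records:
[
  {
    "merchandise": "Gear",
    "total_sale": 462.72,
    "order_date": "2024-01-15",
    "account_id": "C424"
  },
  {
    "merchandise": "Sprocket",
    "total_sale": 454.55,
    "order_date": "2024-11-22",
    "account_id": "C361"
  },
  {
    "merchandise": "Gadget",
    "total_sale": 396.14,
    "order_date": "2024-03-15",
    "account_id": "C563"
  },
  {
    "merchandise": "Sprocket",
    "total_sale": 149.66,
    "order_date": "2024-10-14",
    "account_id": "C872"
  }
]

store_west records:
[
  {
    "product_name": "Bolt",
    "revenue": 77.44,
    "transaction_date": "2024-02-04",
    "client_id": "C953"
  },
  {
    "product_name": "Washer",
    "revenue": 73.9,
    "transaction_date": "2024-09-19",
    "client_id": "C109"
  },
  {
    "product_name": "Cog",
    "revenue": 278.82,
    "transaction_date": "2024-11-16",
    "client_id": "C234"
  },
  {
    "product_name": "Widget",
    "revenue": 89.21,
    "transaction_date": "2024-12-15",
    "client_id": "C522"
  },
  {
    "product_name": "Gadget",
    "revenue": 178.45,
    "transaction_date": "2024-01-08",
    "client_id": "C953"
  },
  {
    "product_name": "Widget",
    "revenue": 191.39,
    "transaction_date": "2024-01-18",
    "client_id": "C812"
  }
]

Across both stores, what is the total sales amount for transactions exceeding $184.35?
1783.62

Schema mapping: "total_sale" (store_central) = "revenue" (store_west) = sale amount

Sum of sales > $184.35 in store_central: 1313.41
Sum of sales > $184.35 in store_west: 470.21

Total: 1313.41 + 470.21 = 1783.62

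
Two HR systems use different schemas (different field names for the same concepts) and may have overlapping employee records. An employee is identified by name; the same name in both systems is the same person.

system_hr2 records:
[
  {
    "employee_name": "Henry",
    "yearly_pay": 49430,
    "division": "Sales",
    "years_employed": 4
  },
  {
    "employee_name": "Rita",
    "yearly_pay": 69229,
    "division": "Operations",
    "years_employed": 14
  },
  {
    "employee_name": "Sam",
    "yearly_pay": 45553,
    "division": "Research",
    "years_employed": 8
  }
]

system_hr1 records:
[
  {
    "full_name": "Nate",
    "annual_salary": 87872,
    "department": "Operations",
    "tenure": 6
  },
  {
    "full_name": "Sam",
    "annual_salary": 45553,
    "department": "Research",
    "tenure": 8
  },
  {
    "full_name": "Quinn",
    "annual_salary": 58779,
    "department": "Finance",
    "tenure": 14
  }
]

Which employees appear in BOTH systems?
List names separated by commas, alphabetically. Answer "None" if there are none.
Sam

Schema mapping: "employee_name" (system_hr2) = "full_name" (system_hr1) = employee name

Names in system_hr2: ['Henry', 'Rita', 'Sam']
Names in system_hr1: ['Nate', 'Quinn', 'Sam']

Intersection: ['Sam']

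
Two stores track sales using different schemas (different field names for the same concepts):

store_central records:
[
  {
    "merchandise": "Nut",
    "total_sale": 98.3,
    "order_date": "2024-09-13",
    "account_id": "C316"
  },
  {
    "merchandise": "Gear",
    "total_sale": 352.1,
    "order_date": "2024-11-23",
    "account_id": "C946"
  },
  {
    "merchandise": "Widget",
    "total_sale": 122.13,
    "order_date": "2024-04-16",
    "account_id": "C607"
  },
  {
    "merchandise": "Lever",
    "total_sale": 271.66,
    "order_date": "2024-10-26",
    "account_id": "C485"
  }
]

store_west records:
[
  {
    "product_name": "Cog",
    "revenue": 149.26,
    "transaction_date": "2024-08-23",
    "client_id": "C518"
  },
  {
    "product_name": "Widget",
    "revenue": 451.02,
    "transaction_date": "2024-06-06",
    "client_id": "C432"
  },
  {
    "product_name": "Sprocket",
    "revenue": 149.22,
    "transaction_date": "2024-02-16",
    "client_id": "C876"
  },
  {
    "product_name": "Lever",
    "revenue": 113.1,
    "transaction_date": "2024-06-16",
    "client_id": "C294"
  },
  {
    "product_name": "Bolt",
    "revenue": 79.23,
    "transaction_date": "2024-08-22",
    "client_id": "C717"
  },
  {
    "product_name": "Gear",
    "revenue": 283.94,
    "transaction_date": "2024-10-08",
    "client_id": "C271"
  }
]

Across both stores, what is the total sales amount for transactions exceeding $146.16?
1657.2

Schema mapping: "total_sale" (store_central) = "revenue" (store_west) = sale amount

Sum of sales > $146.16 in store_central: 623.76
Sum of sales > $146.16 in store_west: 1033.44

Total: 623.76 + 1033.44 = 1657.2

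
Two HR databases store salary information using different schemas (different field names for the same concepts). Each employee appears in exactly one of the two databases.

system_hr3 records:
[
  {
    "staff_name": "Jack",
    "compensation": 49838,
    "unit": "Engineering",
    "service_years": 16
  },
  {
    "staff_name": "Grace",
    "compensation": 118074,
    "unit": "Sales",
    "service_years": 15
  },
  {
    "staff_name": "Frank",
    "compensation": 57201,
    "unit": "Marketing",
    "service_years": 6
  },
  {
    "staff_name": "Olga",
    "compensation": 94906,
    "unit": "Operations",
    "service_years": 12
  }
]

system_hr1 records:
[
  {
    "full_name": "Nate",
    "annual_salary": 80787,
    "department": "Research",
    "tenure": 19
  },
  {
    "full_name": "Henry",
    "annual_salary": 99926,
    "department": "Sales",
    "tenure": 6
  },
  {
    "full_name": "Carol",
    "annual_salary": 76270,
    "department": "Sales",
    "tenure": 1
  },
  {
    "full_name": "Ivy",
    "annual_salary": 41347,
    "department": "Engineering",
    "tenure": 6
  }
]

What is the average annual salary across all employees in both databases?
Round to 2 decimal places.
77293.63

Schema mapping: "compensation" (system_hr3) = "annual_salary" (system_hr1) = annual salary

All salaries: [49838, 118074, 57201, 94906, 80787, 99926, 76270, 41347]
Sum: 618349
Count: 8
Average: 618349 / 8 = 77293.63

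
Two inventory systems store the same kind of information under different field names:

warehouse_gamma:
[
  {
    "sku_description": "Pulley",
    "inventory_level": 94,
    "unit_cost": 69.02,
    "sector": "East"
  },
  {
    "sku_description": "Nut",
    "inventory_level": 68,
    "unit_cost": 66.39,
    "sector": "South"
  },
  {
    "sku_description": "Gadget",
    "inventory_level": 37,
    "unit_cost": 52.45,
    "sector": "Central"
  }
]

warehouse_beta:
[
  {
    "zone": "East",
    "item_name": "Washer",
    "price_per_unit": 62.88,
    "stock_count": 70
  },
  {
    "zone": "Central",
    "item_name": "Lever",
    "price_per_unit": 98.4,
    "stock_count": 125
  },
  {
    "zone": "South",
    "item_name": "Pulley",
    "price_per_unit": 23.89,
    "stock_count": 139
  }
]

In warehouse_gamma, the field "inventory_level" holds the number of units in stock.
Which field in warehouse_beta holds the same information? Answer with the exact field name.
stock_count

In warehouse_gamma, "inventory_level" holds the number of units in stock.
The fields in warehouse_beta are: "zone", "item_name", "price_per_unit", "stock_count".
"stock_count" is the match: the name refers to the same concept and its values are whole-number counts (e.g. 70, 125).
The other fields ("zone", "item_name", "price_per_unit") hold different kinds of data.

So "inventory_level" in warehouse_gamma corresponds to "stock_count" in warehouse_beta.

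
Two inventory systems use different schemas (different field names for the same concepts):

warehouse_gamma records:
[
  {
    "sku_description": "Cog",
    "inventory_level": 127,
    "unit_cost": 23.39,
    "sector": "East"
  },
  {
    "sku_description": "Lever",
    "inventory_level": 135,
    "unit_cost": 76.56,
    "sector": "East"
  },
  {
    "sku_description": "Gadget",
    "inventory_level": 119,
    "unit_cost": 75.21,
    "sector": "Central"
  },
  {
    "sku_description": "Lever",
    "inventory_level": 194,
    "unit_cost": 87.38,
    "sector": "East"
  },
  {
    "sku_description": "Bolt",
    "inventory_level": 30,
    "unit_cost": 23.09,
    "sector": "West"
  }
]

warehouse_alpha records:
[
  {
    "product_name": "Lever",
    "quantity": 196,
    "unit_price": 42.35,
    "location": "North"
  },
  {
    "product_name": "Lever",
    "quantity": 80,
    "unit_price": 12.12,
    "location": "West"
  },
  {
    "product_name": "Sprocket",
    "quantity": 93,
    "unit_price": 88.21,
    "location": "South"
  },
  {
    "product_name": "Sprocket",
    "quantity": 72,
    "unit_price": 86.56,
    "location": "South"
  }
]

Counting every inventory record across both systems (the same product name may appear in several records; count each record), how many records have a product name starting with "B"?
1

Schema mapping: "sku_description" (warehouse_gamma) = "product_name" (warehouse_alpha) = product name

Records with product name starting with "B" in warehouse_gamma: 1
Records with product name starting with "B" in warehouse_alpha: 0

Total: 1 + 0 = 1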